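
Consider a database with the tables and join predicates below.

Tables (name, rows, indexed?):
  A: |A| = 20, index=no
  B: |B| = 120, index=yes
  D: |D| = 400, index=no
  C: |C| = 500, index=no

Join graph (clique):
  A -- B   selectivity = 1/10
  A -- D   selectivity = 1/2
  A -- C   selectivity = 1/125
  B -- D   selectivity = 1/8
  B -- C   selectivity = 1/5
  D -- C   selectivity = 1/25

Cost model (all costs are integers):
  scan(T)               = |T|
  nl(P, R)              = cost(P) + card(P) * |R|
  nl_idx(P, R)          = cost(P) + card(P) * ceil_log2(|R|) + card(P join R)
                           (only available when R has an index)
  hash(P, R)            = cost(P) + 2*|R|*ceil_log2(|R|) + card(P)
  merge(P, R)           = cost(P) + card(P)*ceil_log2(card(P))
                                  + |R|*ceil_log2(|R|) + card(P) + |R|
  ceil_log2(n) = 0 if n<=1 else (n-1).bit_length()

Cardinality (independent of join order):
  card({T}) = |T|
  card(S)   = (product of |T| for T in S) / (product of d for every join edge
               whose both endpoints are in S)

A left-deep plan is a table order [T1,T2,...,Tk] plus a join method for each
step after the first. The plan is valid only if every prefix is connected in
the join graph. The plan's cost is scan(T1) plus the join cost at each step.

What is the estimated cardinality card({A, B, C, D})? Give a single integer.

Tables in S: A(20), B(120), C(500), D(400)
Edges inside S: A-B(d=10), A-D(d=2), A-C(d=125), B-D(d=8), B-C(d=5), D-C(d=25)
numerator = 20 * 120 * 500 * 400 = 480000000
denominator = 10 * 2 * 125 * 8 * 5 * 25 = 2500000
card(S) = 480000000 / 2500000 = 192

192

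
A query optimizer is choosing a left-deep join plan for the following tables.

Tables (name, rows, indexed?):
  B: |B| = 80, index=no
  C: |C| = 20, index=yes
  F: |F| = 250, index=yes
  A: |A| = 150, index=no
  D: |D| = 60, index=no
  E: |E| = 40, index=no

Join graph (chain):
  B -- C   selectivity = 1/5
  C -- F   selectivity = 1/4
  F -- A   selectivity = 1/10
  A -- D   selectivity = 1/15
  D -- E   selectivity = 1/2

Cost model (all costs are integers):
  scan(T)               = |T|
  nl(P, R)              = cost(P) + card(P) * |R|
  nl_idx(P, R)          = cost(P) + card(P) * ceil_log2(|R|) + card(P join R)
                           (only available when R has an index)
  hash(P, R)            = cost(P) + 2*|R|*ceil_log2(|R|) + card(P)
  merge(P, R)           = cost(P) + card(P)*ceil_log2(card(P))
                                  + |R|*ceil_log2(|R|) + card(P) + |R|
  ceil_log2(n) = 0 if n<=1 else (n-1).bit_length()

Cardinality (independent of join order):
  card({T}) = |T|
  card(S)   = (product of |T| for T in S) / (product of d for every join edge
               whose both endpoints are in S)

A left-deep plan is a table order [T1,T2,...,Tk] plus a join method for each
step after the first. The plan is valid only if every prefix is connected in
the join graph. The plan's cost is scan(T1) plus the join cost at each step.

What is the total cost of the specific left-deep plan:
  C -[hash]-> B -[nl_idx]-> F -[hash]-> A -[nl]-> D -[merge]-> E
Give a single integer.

step 1: scan C: cost=20, card=20
step 2: join B via hash
    card(P join B) = 20*80/(5) = 320
    cost = 20 + 2*80*7 + 20 = 1160
step 3: join F via nl_idx
    card(P join F) = 320*250/(4) = 20000
    cost = 1160 + 320*8 + 20000 = 23720
step 4: join A via hash
    card(P join A) = 20000*150/(10) = 300000
    cost = 23720 + 2*150*8 + 20000 = 46120
step 5: join D via nl
    card(P join D) = 300000*60/(15) = 1200000
    cost = 46120 + 300000*60 = 18046120
step 6: join E via merge
    card(P join E) = 1200000*40/(2) = 24000000
    cost = 18046120 + 1200000*21 + 40*6 + 1200000 + 40 = 44446400

44446400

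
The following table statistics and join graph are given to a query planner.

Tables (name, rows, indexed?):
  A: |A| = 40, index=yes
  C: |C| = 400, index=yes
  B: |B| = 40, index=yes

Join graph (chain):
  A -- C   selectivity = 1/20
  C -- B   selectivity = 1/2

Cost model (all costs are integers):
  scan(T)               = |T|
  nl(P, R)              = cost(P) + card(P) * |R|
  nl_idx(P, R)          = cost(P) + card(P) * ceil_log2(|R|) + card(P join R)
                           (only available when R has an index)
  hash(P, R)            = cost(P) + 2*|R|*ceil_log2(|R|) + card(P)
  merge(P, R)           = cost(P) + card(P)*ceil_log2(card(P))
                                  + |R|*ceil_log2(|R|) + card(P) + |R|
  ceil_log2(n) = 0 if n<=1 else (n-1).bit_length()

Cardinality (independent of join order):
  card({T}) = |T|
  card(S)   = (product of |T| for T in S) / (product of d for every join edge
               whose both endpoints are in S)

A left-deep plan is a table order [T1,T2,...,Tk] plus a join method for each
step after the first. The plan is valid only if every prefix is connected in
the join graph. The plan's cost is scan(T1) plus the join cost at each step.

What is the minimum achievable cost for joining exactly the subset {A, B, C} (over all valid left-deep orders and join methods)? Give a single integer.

Selinger DP over subsets of {A,B,C}:
  {A}: scan cost=40, card=40
  {C}: scan cost=400, card=400
  {B}: scan cost=40, card=40
  {AC}: card=800; try (C,nl_idx)→1200, (A,hash)→1280, (A,nl_idx)→3600, (C,merge)→4320, (A,merge)→4680, (C,hash)→7280 …(+2); best=1200 via (C,nl_idx)
  {BC}: card=8000; try (B,hash)→1280, (C,merge)→4320, (B,merge)→4680, (C,hash)→7280, (C,nl_idx)→8400, (B,nl_idx)→10800 …(+2); best=1280 via (B,hash)
  {ABC}: card=16000; try (B,hash)→2480, (A,hash)→9760, (B,merge)→10280, (B,nl_idx)→22000, (B,nl)→33200, (A,nl_idx)→65280 …(+2); best=2480 via (B,hash)

2480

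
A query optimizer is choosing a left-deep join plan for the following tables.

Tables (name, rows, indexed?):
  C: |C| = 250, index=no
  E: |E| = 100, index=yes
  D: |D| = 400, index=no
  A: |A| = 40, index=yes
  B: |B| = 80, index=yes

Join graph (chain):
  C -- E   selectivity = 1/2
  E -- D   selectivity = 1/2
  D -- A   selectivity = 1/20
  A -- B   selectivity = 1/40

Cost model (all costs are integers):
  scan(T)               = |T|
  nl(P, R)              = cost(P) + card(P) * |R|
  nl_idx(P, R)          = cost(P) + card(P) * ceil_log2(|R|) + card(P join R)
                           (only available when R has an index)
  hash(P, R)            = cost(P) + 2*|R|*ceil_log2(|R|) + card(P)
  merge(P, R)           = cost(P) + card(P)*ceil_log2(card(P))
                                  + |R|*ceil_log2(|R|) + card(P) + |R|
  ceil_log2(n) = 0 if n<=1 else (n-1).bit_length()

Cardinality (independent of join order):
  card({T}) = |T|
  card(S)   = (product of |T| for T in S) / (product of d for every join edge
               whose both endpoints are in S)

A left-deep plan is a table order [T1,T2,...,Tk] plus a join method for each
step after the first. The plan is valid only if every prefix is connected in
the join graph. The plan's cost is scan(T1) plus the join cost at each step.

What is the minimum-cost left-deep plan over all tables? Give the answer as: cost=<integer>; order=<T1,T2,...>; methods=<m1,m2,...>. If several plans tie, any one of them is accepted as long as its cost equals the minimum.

cost=90200; order=D,A,B,E,C; methods=hash,hash,hash,hash

Selinger DP (subsets sized 1..n):
  {C}: scan cost=250, card=250
  {E}: scan cost=100, card=100
  {D}: scan cost=400, card=400
  {A}: scan cost=40, card=40
  {B}: scan cost=80, card=80
  {CE}: card=12500; try (E,hash)→1900, (C,merge)→3150, (E,merge)→3300, (C,hash)→4200, (E,nl_idx)→14500, (C,nl)→25100 …(+1); best=1900 via (E,hash)
  {DE}: card=20000; try (E,hash)→2200, (D,merge)→4900, (E,merge)→5200, (D,hash)→7400, (E,nl_idx)→23200, (D,nl)→40100 …(+1); best=2200 via (E,hash)
  {AD}: card=800; try (A,hash)→1280, (A,nl_idx)→3600, (D,merge)→4320, (A,merge)→4680, (D,hash)→7280, (D,nl)→16040 …(+1); best=1280 via (A,hash)
  {AB}: card=80; try (B,nl_idx)→400, (A,hash)→640, (A,nl_idx)→640, (B,merge)→960, (A,merge)→1000, (B,hash)→1200 …(+2); best=400 via (B,nl_idx)
  {CDE}: card=2500000; try (D,hash)→21600, (C,hash)→26200, (D,merge)→193400, (C,merge)→324450, (D,nl)→5001900, (C,nl)→5002200; best=21600 via (D,hash)
  {ADE}: card=40000; try (E,hash)→3480, (E,merge)→10880, (A,hash)→22680, (E,nl_idx)→46880, (E,nl)→81280, (A,nl_idx)→162200 …(+2); best=3480 via (E,hash)
  {ABD}: card=1600; try (B,hash)→3200, (D,merge)→5040, (D,hash)→7680, (B,nl_idx)→8480, (B,merge)→10720, (D,nl)→32400 …(+1); best=3200 via (B,hash)
  {ACDE}: card=5000000; try (C,hash)→47480, (C,merge)→685730, (A,hash)→2522080, (C,nl)→10003480, (A,nl_idx)→20021600, (A,merge)→57521880 …(+1); best=47480 via (C,hash)
  {ABDE}: card=80000; try (E,hash)→6200, (E,merge)→23200, (B,hash)→44600, (E,nl_idx)→94400, (E,nl)→163200, (B,nl_idx)→363480 …(+2); best=6200 via (E,hash)
  {ABCDE}: card=10000000; try (C,hash)→90200, (C,merge)→1448450, (B,hash)→5048600, (C,nl)→20006200, (B,nl_idx)→45047480, (B,merge)→120048120 …(+1); best=90200 via (C,hash)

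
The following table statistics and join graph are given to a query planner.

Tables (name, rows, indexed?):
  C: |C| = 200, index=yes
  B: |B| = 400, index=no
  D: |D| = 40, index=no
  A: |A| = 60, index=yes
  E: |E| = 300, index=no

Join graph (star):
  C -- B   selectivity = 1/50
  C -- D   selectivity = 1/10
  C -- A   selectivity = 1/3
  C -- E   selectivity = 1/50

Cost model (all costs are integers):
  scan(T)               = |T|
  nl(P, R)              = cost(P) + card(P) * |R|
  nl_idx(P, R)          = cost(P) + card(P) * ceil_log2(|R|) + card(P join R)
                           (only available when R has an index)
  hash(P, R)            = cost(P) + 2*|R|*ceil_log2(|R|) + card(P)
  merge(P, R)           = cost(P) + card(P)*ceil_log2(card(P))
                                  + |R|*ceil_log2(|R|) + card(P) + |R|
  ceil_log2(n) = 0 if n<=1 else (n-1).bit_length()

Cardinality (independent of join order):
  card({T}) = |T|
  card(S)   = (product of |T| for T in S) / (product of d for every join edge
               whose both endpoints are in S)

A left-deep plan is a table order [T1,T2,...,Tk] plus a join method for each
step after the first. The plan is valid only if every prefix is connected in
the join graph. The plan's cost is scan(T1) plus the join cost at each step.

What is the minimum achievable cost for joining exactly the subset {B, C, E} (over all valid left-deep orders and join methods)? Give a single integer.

Selinger DP over subsets of {B,C,E}:
  {C}: scan cost=200, card=200
  {B}: scan cost=400, card=400
  {E}: scan cost=300, card=300
  {BC}: card=1600; try (C,hash)→4000, (C,nl_idx)→5200, (B,merge)→6000, (C,merge)→6200, (B,hash)→7600, (B,nl)→80200 …(+1); best=4000 via (C,hash)
  {CE}: card=1200; try (C,hash)→3800, (C,nl_idx)→3900, (E,merge)→5000, (C,merge)→5100, (E,hash)→5800, (E,nl)→60200 …(+1); best=3800 via (C,hash)
  {BCE}: card=9600; try (E,hash)→11000, (B,hash)→12200, (B,merge)→22200, (E,merge)→26200, (B,nl)→483800, (E,nl)→484000; best=11000 via (E,hash)

11000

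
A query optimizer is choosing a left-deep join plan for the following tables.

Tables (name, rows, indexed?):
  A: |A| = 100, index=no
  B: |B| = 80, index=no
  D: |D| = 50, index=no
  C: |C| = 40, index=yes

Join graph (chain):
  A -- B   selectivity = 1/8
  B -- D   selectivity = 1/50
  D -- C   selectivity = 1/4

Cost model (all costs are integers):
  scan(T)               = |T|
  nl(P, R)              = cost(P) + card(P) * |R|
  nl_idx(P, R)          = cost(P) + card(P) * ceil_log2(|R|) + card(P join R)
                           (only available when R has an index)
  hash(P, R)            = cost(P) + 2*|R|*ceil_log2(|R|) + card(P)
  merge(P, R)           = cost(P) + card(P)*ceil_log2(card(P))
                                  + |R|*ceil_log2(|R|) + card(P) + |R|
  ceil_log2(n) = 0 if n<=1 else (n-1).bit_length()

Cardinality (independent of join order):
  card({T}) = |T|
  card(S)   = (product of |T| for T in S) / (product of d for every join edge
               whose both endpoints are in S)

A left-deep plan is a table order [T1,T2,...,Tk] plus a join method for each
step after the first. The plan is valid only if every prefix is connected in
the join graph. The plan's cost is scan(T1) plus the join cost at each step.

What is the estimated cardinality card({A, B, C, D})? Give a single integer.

Tables in S: A(100), B(80), C(40), D(50)
Edges inside S: A-B(d=8), B-D(d=50), D-C(d=4)
numerator = 100 * 80 * 40 * 50 = 16000000
denominator = 8 * 50 * 4 = 1600
card(S) = 16000000 / 1600 = 10000

10000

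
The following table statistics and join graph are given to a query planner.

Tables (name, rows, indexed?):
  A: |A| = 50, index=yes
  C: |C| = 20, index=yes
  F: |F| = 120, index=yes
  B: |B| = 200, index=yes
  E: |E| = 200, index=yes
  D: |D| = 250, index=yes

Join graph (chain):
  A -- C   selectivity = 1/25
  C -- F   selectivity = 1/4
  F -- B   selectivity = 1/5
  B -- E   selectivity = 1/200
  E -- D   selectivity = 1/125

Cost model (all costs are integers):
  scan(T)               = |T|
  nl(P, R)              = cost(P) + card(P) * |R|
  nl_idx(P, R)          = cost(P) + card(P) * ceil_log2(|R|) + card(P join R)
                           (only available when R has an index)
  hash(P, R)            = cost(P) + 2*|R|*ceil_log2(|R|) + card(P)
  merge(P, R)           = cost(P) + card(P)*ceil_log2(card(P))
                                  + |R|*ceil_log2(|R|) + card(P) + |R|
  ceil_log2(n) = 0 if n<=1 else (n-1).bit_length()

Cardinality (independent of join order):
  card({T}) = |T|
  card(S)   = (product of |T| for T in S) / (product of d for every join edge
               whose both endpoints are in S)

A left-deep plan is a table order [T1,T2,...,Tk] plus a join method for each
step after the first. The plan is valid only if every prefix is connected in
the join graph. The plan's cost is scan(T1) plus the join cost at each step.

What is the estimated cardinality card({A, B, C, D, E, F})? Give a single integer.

96000

Tables in S: A(50), B(200), C(20), D(250), E(200), F(120)
Edges inside S: A-C(d=25), C-F(d=4), F-B(d=5), B-E(d=200), E-D(d=125)
numerator = 50 * 200 * 20 * 250 * 200 * 120 = 1200000000000
denominator = 25 * 4 * 5 * 200 * 125 = 12500000
card(S) = 1200000000000 / 12500000 = 96000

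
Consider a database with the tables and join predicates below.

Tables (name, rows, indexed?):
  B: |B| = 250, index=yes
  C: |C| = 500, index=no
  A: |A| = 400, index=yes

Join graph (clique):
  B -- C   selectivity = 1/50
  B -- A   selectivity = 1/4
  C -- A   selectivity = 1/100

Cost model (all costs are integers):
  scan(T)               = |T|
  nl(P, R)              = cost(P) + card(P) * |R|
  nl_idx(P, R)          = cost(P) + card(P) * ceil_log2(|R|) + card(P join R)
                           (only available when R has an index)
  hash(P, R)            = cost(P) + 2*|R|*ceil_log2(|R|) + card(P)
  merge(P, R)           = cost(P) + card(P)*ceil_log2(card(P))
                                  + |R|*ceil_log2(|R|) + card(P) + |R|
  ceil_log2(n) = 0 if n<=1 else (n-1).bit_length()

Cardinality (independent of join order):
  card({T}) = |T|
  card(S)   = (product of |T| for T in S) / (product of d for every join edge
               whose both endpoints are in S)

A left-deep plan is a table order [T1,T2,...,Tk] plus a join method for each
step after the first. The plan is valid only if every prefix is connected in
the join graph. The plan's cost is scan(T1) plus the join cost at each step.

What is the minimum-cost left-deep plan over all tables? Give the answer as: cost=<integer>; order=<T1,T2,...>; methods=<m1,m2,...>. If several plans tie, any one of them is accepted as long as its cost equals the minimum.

Selinger DP (subsets sized 1..n):
  {B}: scan cost=250, card=250
  {C}: scan cost=500, card=500
  {A}: scan cost=400, card=400
  {BC}: card=2500; try (B,hash)→5000, (B,nl_idx)→7000, (C,merge)→7500, (B,merge)→7750, (C,hash)→9500, (C,nl)→125250 …(+1); best=5000 via (B,hash)
  {AB}: card=25000; try (B,hash)→4800, (A,merge)→6500, (B,merge)→6650, (A,hash)→7700, (A,nl_idx)→27500, (B,nl_idx)→28600 …(+2); best=4800 via (B,hash)
  {AC}: card=2000; try (A,nl_idx)→7000, (A,hash)→8200, (C,merge)→9400, (A,merge)→9500, (C,hash)→9800, (C,nl)→200400 …(+1); best=7000 via (A,nl_idx)
  {ABC}: card=2500; try (B,hash)→13000, (A,hash)→14700, (B,nl_idx)→25500, (A,nl_idx)→30000, (B,merge)→33250, (C,hash)→38800 …(+5); best=13000 via (B,hash)

cost=13000; order=C,A,B; methods=nl_idx,hash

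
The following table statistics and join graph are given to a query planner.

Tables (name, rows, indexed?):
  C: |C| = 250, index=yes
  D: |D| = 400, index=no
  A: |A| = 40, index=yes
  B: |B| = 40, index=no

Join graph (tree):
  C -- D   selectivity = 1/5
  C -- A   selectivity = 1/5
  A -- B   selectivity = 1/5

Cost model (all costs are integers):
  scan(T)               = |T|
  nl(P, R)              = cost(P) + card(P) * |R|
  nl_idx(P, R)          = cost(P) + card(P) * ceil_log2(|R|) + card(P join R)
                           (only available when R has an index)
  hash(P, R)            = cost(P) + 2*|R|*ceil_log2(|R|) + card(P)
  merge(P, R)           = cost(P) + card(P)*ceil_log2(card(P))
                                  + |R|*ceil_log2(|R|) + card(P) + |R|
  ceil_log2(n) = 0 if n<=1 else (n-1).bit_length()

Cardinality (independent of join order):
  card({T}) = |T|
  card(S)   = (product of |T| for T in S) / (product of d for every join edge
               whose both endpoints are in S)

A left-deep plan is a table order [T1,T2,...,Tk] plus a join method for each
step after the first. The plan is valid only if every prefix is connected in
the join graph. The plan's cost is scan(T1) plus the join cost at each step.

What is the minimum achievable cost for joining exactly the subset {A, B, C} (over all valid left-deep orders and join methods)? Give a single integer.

3460

Selinger DP over subsets of {A,B,C}:
  {C}: scan cost=250, card=250
  {A}: scan cost=40, card=40
  {B}: scan cost=40, card=40
  {AC}: card=2000; try (A,hash)→980, (C,nl_idx)→2360, (C,merge)→2570, (A,merge)→2780, (A,nl_idx)→3750, (C,hash)→4080 …(+2); best=980 via (A,hash)
  {AB}: card=320; try (B,hash)→560, (A,hash)→560, (B,merge)→600, (A,merge)→600, (A,nl_idx)→600, (B,nl)→1640 …(+1); best=560 via (B,hash)
  {ABC}: card=16000; try (B,hash)→3460, (C,hash)→4880, (C,merge)→6010, (C,nl_idx)→19120, (B,merge)→25260, (C,nl)→80560 …(+1); best=3460 via (B,hash)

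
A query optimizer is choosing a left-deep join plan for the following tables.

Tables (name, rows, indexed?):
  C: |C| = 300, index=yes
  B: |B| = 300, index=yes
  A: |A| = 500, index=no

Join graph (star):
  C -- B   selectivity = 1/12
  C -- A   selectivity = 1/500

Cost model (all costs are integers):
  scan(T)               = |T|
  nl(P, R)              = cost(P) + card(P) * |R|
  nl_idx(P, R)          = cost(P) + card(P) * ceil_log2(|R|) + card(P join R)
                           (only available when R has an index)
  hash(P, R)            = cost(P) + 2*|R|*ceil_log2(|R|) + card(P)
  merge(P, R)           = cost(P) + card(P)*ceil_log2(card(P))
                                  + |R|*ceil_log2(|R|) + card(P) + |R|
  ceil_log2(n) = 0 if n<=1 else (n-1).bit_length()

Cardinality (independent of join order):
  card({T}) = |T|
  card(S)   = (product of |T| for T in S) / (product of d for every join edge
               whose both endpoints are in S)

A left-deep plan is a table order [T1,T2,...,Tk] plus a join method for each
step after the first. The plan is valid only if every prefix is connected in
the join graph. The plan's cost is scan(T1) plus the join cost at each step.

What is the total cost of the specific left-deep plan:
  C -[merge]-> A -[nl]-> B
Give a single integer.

98300

step 1: scan C: cost=300, card=300
step 2: join A via merge
    card(P join A) = 300*500/(500) = 300
    cost = 300 + 300*9 + 500*9 + 300 + 500 = 8300
step 3: join B via nl
    card(P join B) = 300*300/(12) = 7500
    cost = 8300 + 300*300 = 98300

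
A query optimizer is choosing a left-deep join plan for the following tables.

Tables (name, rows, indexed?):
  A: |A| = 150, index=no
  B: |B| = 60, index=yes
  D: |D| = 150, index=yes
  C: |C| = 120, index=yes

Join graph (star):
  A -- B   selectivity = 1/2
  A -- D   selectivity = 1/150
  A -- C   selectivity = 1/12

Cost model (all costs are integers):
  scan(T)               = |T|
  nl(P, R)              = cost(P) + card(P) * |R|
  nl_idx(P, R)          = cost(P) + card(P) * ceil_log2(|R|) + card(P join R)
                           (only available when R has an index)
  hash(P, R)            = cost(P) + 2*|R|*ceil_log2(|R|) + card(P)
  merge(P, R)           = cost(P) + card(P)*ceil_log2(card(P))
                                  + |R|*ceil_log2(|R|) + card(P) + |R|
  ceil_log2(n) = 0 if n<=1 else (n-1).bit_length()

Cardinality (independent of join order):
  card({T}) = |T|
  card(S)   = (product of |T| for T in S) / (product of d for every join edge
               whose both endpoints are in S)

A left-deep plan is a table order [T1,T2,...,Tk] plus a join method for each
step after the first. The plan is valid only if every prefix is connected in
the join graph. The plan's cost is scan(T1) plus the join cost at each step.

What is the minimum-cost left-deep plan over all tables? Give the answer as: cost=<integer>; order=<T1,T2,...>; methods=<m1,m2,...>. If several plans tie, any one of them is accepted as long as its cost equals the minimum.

Selinger DP (subsets sized 1..n):
  {A}: scan cost=150, card=150
  {B}: scan cost=60, card=60
  {D}: scan cost=150, card=150
  {C}: scan cost=120, card=120
  {AB}: card=4500; try (B,hash)→1020, (A,merge)→1830, (B,merge)→1920, (A,hash)→2520, (B,nl_idx)→5550, (A,nl)→9060 …(+1); best=1020 via (B,hash)
  {AD}: card=150; try (D,nl_idx)→1500, (D,hash)→2700, (A,hash)→2700, (D,merge)→2850, (A,merge)→2850, (D,nl)→22650 …(+1); best=1500 via (D,nl_idx)
  {AC}: card=1500; try (C,hash)→1980, (A,merge)→2430, (C,merge)→2460, (A,hash)→2640, (C,nl_idx)→2700, (A,nl)→18120 …(+1); best=1980 via (C,hash)
  {ABD}: card=4500; try (B,hash)→2370, (B,merge)→3270, (B,nl_idx)→6900, (D,hash)→7920, (B,nl)→10500, (D,nl_idx)→41520 …(+2); best=2370 via (B,hash)
  {ABC}: card=45000; try (B,hash)→4200, (C,hash)→7200, (B,merge)→20400, (B,nl_idx)→55980, (C,merge)→64980, (C,nl_idx)→77520 …(+2); best=4200 via (B,hash)
  {ACD}: card=1500; try (C,hash)→3330, (C,merge)→3810, (C,nl_idx)→4050, (D,hash)→5880, (D,nl_idx)→15480, (C,nl)→19500 …(+2); best=3330 via (C,hash)
  {ABCD}: card=45000; try (B,hash)→5550, (C,hash)→8550, (B,merge)→21750, (D,hash)→51600, (B,nl_idx)→57330, (C,merge)→66330 …(+6); best=5550 via (B,hash)

cost=5550; order=A,D,C,B; methods=nl_idx,hash,hash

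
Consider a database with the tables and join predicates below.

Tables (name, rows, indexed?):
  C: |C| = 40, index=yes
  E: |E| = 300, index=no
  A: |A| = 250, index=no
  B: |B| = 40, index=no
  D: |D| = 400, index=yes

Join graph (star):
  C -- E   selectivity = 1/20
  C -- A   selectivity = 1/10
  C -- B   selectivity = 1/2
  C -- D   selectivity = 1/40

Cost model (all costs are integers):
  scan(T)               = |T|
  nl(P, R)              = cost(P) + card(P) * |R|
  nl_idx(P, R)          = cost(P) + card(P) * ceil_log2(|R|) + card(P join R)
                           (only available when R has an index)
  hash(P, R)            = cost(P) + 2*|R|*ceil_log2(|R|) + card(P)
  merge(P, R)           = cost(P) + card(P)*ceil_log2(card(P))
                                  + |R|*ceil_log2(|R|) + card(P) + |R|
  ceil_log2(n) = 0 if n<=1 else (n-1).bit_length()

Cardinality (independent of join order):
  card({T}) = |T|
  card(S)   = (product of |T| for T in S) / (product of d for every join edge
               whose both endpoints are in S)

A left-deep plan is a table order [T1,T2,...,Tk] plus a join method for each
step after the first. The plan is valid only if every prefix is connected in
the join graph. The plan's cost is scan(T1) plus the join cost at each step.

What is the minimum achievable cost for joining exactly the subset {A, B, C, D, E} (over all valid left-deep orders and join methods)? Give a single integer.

137080

Selinger DP over subsets of {A,B,C,D,E}:
  {C}: scan cost=40, card=40
  {E}: scan cost=300, card=300
  {A}: scan cost=250, card=250
  {B}: scan cost=40, card=40
  {D}: scan cost=400, card=400
  {CE}: card=600; try (C,hash)→1080, (C,nl_idx)→2700, (E,merge)→3320, (C,merge)→3580, (E,hash)→5480, (E,nl)→12040 …(+1); best=1080 via (C,hash)
  {AC}: card=1000; try (C,hash)→980, (A,merge)→2570, (C,nl_idx)→2750, (C,merge)→2780, (A,hash)→4080, (A,nl)→10040 …(+1); best=980 via (C,hash)
  {BC}: card=800; try (C,hash)→560, (B,hash)→560, (C,merge)→600, (B,merge)→600, (C,nl_idx)→1080, (C,nl)→1640 …(+1); best=560 via (C,hash)
  {CD}: card=400; try (D,nl_idx)→800, (C,hash)→1280, (C,nl_idx)→3200, (D,merge)→4320, (C,merge)→4680, (D,hash)→7280 …(+2); best=800 via (D,nl_idx)
  {ACE}: card=15000; try (A,hash)→5680, (E,hash)→7380, (A,merge)→9930, (E,merge)→14980, (A,nl)→151080, (E,nl)→300980; best=5680 via (A,hash)
  {BCE}: card=12000; try (B,hash)→2160, (E,hash)→6760, (B,merge)→7960, (E,merge)→12360, (B,nl)→25080, (E,nl)→240560; best=2160 via (B,hash)
  {CDE}: card=6000; try (E,hash)→6600, (E,merge)→7800, (D,hash)→8880, (D,merge)→11680, (D,nl_idx)→12480, (E,nl)→120800 …(+1); best=6600 via (E,hash)
  {ABC}: card=20000; try (B,hash)→2460, (A,hash)→5360, (A,merge)→11610, (B,merge)→12260, (B,nl)→40980, (A,nl)→200560; best=2460 via (B,hash)
  {ACD}: card=10000; try (A,hash)→5200, (A,merge)→7050, (D,hash)→9180, (D,merge)→15980, (D,nl_idx)→19980, (A,nl)→100800 …(+1); best=5200 via (A,hash)
  {BCD}: card=8000; try (B,hash)→1680, (B,merge)→5080, (D,hash)→8560, (D,merge)→13360, (D,nl_idx)→15760, (B,nl)→16800 …(+1); best=1680 via (B,hash)
  {ABCE}: card=300000; try (A,hash)→18160, (B,hash)→21160, (E,hash)→27860, (A,merge)→184410, (B,merge)→230960, (E,merge)→325460 …(+3); best=18160 via (A,hash)
  {ACDE}: card=150000; try (A,hash)→16600, (E,hash)→20600, (D,hash)→27880, (A,merge)→92850, (E,merge)→158200, (D,merge)→234680 …(+4); best=16600 via (A,hash)
  {BCDE}: card=120000; try (B,hash)→13080, (E,hash)→15080, (D,hash)→21360, (B,merge)→90880, (E,merge)→116680, (D,merge)→186160 …(+4); best=13080 via (B,hash)
  {ABCD}: card=200000; try (A,hash)→13680, (B,hash)→15680, (D,hash)→29660, (A,merge)→115930, (B,merge)→155480, (D,merge)→326460 …(+4); best=13680 via (A,hash)
  {ABCDE}: card=3000000; try (A,hash)→137080, (B,hash)→167080, (E,hash)→219080, (D,hash)→325360, (A,merge)→2175330, (B,merge)→2866880 …(+7); best=137080 via (A,hash)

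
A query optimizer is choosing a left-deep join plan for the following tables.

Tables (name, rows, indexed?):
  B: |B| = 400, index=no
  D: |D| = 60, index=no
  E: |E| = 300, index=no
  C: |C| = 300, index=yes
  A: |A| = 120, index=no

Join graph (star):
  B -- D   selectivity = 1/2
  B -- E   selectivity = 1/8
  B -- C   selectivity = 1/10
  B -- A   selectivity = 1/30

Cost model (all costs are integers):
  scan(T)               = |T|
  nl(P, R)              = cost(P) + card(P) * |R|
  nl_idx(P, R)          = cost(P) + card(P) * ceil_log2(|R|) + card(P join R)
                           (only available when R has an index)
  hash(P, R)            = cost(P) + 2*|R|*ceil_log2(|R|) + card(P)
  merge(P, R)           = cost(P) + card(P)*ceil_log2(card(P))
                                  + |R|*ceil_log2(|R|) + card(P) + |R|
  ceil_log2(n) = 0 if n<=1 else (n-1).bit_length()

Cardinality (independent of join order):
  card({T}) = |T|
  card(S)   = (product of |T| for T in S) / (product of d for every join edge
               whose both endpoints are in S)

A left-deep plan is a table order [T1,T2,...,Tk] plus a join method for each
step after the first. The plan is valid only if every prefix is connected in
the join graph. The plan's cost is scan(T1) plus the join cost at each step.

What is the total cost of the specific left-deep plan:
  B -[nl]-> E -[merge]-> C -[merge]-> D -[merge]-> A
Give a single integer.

step 1: scan B: cost=400, card=400
step 2: join E via nl
    card(P join E) = 400*300/(8) = 15000
    cost = 400 + 400*300 = 120400
step 3: join C via merge
    card(P join C) = 15000*300/(10) = 450000
    cost = 120400 + 15000*14 + 300*9 + 15000 + 300 = 348400
step 4: join D via merge
    card(P join D) = 450000*60/(2) = 13500000
    cost = 348400 + 450000*19 + 60*6 + 450000 + 60 = 9348820
step 5: join A via merge
    card(P join A) = 13500000*120/(30) = 54000000
    cost = 9348820 + 13500000*24 + 120*7 + 13500000 + 120 = 346849780

346849780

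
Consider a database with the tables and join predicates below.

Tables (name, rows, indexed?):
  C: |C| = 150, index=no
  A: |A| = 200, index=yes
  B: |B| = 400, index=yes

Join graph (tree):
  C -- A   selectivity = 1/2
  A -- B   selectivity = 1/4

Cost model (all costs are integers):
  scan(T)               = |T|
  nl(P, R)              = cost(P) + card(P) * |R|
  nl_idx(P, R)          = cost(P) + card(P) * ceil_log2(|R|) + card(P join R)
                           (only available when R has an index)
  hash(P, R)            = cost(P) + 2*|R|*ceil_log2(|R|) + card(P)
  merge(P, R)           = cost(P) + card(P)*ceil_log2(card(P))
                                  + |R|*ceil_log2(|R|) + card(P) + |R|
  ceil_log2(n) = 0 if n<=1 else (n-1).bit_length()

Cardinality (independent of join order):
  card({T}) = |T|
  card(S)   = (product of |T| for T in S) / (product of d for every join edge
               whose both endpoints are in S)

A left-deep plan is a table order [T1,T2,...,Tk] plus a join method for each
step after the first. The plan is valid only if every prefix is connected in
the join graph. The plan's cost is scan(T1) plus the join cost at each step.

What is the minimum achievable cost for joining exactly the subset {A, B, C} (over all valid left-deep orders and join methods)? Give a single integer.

25000

Selinger DP over subsets of {A,B,C}:
  {C}: scan cost=150, card=150
  {A}: scan cost=200, card=200
  {B}: scan cost=400, card=400
  {AC}: card=15000; try (C,hash)→2800, (A,merge)→3300, (C,merge)→3350, (A,hash)→3500, (A,nl_idx)→16350, (A,nl)→30150 …(+1); best=2800 via (C,hash)
  {AB}: card=20000; try (A,hash)→4000, (B,merge)→6000, (A,merge)→6200, (B,hash)→7600, (B,nl_idx)→22000, (A,nl_idx)→23600 …(+2); best=4000 via (A,hash)
  {ABC}: card=1500000; try (B,hash)→25000, (C,hash)→26400, (B,merge)→231800, (C,merge)→325350, (B,nl_idx)→1637800, (C,nl)→3004000 …(+1); best=25000 via (B,hash)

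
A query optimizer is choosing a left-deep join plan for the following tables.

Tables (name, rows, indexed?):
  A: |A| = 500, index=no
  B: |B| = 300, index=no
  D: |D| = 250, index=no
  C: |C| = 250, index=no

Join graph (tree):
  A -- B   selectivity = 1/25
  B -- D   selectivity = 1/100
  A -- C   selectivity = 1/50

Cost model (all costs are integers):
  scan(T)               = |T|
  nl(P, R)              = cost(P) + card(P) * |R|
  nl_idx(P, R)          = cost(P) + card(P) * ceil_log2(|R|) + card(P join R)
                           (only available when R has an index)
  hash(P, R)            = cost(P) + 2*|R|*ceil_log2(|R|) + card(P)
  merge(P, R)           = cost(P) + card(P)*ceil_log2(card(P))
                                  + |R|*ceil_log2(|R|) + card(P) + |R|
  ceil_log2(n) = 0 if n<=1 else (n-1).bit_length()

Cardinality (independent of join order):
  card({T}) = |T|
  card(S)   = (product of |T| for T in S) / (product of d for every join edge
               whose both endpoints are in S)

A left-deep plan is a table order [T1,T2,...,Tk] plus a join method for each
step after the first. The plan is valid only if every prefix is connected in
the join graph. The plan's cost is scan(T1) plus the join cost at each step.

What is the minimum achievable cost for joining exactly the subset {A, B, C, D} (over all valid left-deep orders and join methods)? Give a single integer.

Selinger DP over subsets of {A,B,C,D}:
  {A}: scan cost=500, card=500
  {B}: scan cost=300, card=300
  {D}: scan cost=250, card=250
  {C}: scan cost=250, card=250
  {AB}: card=6000; try (B,hash)→6400, (A,merge)→8300, (B,merge)→8500, (A,hash)→9600, (A,nl)→150300, (B,nl)→150500; best=6400 via (B,hash)
  {AC}: card=2500; try (C,hash)→5000, (A,merge)→7500, (C,merge)→7750, (A,hash)→9500, (A,nl)→125250, (C,nl)→125500; best=5000 via (C,hash)
  {BD}: card=750; try (D,hash)→4600, (B,merge)→5500, (D,merge)→5550, (B,hash)→5900, (B,nl)→75250, (D,nl)→75300; best=4600 via (D,hash)
  {ABD}: card=15000; try (A,hash)→14350, (D,hash)→16400, (A,merge)→17850, (D,merge)→92650, (A,nl)→379600, (D,nl)→1506400; best=14350 via (A,hash)
  {ABC}: card=30000; try (B,hash)→12900, (C,hash)→16400, (B,merge)→40500, (C,merge)→92650, (B,nl)→755000, (C,nl)→1506400; best=12900 via (B,hash)
  {ABCD}: card=75000; try (C,hash)→33350, (D,hash)→46900, (C,merge)→241600, (D,merge)→495150, (C,nl)→3764350, (D,nl)→7512900; best=33350 via (C,hash)

33350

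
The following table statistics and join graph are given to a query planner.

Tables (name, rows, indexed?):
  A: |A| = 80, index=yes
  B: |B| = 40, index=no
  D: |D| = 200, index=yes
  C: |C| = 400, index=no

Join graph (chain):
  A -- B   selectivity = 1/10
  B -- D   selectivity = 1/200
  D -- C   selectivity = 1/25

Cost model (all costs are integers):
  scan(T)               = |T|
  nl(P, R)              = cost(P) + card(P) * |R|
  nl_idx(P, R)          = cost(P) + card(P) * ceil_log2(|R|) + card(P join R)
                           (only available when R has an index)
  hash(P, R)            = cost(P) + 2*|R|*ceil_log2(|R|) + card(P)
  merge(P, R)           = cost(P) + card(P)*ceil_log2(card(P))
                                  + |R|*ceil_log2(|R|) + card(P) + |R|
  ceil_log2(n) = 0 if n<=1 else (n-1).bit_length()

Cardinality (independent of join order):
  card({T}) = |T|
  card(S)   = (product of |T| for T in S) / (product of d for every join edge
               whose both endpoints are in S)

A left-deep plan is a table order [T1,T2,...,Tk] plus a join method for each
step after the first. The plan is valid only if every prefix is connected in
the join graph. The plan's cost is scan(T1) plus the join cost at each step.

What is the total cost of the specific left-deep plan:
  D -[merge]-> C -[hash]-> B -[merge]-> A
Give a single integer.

step 1: scan D: cost=200, card=200
step 2: join C via merge
    card(P join C) = 200*400/(25) = 3200
    cost = 200 + 200*8 + 400*9 + 200 + 400 = 6000
step 3: join B via hash
    card(P join B) = 3200*40/(200) = 640
    cost = 6000 + 2*40*6 + 3200 = 9680
step 4: join A via merge
    card(P join A) = 640*80/(10) = 5120
    cost = 9680 + 640*10 + 80*7 + 640 + 80 = 17360

17360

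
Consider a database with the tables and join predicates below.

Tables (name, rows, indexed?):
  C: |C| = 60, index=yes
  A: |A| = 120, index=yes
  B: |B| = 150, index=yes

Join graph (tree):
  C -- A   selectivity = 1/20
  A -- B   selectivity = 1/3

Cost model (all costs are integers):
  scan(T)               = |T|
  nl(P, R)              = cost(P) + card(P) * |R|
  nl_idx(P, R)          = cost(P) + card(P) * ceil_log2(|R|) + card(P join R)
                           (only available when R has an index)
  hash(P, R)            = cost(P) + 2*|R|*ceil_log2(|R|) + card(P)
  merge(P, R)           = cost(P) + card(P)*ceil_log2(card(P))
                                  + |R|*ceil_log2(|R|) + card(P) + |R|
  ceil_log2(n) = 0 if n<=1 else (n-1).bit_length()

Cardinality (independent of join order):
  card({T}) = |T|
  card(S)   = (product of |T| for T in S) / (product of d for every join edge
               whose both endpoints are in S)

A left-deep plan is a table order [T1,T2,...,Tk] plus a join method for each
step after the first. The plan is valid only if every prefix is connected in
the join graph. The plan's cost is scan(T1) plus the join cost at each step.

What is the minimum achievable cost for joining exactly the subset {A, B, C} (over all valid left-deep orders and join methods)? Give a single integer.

Selinger DP over subsets of {A,B,C}:
  {C}: scan cost=60, card=60
  {A}: scan cost=120, card=120
  {B}: scan cost=150, card=150
  {AC}: card=360; try (A,nl_idx)→840, (C,hash)→960, (C,nl_idx)→1200, (A,merge)→1440, (C,merge)→1500, (A,hash)→1800 …(+2); best=840 via (A,nl_idx)
  {AB}: card=6000; try (A,hash)→1980, (B,merge)→2430, (A,merge)→2460, (B,hash)→2640, (B,nl_idx)→7080, (A,nl_idx)→7200 …(+2); best=1980 via (A,hash)
  {ABC}: card=18000; try (B,hash)→3600, (B,merge)→5790, (C,hash)→8700, (B,nl_idx)→21720, (B,nl)→54840, (C,nl_idx)→55980 …(+2); best=3600 via (B,hash)

3600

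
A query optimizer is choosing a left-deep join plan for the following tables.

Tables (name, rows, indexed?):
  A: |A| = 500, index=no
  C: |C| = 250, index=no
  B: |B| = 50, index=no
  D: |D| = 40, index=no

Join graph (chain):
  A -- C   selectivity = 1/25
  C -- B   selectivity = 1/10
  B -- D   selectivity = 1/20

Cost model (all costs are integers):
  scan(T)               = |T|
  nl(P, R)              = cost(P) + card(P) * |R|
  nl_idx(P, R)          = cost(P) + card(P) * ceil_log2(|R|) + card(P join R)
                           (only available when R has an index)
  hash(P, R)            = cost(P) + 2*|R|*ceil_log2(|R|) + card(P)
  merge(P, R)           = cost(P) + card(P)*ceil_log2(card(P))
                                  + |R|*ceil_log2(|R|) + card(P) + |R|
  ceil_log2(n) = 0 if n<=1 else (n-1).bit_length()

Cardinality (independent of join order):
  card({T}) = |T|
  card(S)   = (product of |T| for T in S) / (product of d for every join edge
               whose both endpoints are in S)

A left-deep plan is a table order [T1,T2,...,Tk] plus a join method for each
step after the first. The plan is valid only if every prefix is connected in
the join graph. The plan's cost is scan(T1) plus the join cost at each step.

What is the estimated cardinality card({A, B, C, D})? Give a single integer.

50000

Tables in S: A(500), B(50), C(250), D(40)
Edges inside S: A-C(d=25), C-B(d=10), B-D(d=20)
numerator = 500 * 50 * 250 * 40 = 250000000
denominator = 25 * 10 * 20 = 5000
card(S) = 250000000 / 5000 = 50000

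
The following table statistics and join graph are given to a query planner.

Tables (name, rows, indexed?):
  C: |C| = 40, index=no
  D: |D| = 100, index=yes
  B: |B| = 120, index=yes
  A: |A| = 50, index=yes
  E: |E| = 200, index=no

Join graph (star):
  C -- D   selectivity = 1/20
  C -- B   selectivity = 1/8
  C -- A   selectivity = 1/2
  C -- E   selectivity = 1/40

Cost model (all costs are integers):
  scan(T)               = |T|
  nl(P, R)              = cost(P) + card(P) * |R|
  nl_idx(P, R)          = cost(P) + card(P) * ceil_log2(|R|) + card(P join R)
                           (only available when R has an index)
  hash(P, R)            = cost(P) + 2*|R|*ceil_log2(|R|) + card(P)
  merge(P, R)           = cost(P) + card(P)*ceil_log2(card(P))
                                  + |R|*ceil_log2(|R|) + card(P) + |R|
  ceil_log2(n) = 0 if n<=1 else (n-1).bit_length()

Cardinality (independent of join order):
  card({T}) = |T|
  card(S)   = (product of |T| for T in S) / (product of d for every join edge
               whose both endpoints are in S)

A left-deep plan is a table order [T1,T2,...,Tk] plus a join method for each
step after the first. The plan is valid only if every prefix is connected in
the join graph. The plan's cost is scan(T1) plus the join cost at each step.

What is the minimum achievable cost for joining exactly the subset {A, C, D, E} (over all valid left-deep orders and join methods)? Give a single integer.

Selinger DP over subsets of {A,C,D,E}:
  {C}: scan cost=40, card=40
  {D}: scan cost=100, card=100
  {A}: scan cost=50, card=50
  {E}: scan cost=200, card=200
  {CD}: card=200; try (D,nl_idx)→520, (C,hash)→680, (D,merge)→1120, (C,merge)→1180, (D,hash)→1480, (D,nl)→4040 …(+1); best=520 via (D,nl_idx)
  {AC}: card=1000; try (C,hash)→580, (A,merge)→670, (C,merge)→680, (A,hash)→680, (A,nl_idx)→1280, (A,nl)→2040 …(+1); best=580 via (C,hash)
  {CE}: card=200; try (C,hash)→880, (E,merge)→2120, (C,merge)→2280, (E,hash)→3280, (E,nl)→8040, (C,nl)→8200; best=880 via (C,hash)
  {ACD}: card=5000; try (A,hash)→1320, (A,merge)→2670, (D,hash)→2980, (A,nl_idx)→6720, (A,nl)→10520, (D,merge)→12380 …(+2); best=1320 via (A,hash)
  {CDE}: card=1000; try (D,hash)→2480, (D,nl_idx)→3280, (D,merge)→3480, (E,hash)→3920, (E,merge)→4120, (D,nl)→20880 …(+1); best=2480 via (D,hash)
  {ACE}: card=5000; try (A,hash)→1680, (A,merge)→3030, (E,hash)→4780, (A,nl_idx)→7080, (A,nl)→10880, (E,merge)→13380 …(+1); best=1680 via (A,hash)
  {ACDE}: card=25000; try (A,hash)→4080, (D,hash)→8080, (E,hash)→9520, (A,merge)→13830, (A,nl_idx)→33480, (A,nl)→52480 …(+5); best=4080 via (A,hash)

4080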